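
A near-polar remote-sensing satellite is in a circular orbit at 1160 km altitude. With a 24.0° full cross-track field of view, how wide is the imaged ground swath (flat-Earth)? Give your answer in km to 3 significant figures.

493 km

Half-angle = 24.0°/2 = 12°.
Swath width ≈ 2h·tan(θ/2) = 2 × 1160 × tan(12°) = 493.1 km.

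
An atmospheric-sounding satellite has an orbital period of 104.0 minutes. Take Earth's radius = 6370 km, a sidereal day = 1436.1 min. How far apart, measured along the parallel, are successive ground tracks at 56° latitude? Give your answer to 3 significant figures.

1620 km

T = 104.0 min = 6240.0 s.
Node shift per orbit = (6240.0/86166) × 360° = 26.07°.
Equatorial spacing = 26.07 × 111.2 km/° = 2898 km.
At 56° latitude, spacing = 2898 × cos(56°) = 1621 km.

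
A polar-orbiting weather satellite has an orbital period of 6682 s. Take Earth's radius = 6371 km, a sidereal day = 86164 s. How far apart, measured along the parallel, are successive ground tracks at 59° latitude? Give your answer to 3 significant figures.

Node shift per orbit = (6682.0/86164) × 360° = 27.92°.
Equatorial spacing = 27.92 × 111.2 km/° = 3104 km.
At 59° latitude, spacing = 3104 × cos(59°) = 1599 km.

1600 km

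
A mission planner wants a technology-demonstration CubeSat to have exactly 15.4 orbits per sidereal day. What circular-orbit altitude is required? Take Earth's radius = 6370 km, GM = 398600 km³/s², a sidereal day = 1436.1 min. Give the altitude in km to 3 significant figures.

442 km

Required period T = 86166 / 15.4 = 5595.2 s.
From T = 2π√(a³/μ): a = (μ T²/4π²)^(1/3) = (398600 × 5595.2² / 4π²)^(1/3) = 6812 km.
Altitude h = a − R = 6812 − 6370 = 442 km.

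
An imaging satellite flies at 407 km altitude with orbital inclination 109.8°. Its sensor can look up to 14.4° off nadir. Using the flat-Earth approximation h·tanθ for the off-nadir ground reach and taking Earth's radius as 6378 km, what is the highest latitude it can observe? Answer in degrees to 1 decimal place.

Retrograde orbit: the ground track reaches ±(180° − i) = ±(180 − 109.8) = ±70.2°.
Sensor half-swath on the ground ≈ 407·tan(14.4°) = 104 km = 0.94° of latitude.
Maximum observable latitude ≈ 70.2 + 0.94 = 71.1°.

71.1°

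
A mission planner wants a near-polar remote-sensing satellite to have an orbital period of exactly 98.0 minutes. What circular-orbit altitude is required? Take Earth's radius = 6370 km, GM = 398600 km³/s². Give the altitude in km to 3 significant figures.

T = 98.0 min = 5880.0 s.
From T = 2π√(a³/μ): a = (μ T²/4π²)^(1/3) = (398600 × 5880.0² / 4π²)^(1/3) = 7041 km.
Altitude h = a − R = 7041 − 6370 = 671 km.

671 km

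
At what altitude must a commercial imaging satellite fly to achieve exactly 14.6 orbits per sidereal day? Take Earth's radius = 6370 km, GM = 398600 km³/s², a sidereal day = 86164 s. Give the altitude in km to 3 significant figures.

688 km

Required period T = 86164 / 14.6 = 5901.6 s.
From T = 2π√(a³/μ): a = (μ T²/4π²)^(1/3) = (398600 × 5901.6² / 4π²)^(1/3) = 7058 km.
Altitude h = a − R = 7058 − 6370 = 688 km.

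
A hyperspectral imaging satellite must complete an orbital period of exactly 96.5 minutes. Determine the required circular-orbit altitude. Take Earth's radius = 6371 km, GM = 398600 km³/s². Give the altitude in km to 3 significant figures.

598 km

T = 96.5 min = 5790.0 s.
From T = 2π√(a³/μ): a = (μ T²/4π²)^(1/3) = (398600 × 5790.0² / 4π²)^(1/3) = 6969 km.
Altitude h = a − R = 6969 − 6371 = 598 km.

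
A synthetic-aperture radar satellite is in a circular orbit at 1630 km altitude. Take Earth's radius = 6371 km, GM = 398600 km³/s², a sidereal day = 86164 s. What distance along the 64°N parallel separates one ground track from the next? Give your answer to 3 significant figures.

1450 km

Semi-major axis a = 6371 + 1630 = 8001 km. Period T = 2π√(a³/μ) = 2π√(8001³/398600) = 7122.4 s = 118.71 min.
Node shift per orbit = (7122.4/86164) × 360° = 29.76°.
Equatorial spacing = 29.76 × 111.2 km/° = 3309 km.
At 64° latitude, spacing = 3309 × cos(64°) = 1451 km.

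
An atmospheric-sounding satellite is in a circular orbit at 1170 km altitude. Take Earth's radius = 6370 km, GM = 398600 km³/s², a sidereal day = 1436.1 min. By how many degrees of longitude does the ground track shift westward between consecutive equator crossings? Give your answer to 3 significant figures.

27.2°

Semi-major axis a = 6370 + 1170 = 7540 km. Period T = 2π√(a³/μ) = 2π√(7540³/398600) = 6515.8 s = 108.60 min.
During one orbit Earth rotates (6515.8 / 86166) × 360° = 27.22°.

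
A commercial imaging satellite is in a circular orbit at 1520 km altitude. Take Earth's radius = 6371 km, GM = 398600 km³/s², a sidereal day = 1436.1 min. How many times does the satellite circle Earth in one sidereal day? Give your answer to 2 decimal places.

Semi-major axis a = 6371 + 1520 = 7891 km. Period T = 2π√(a³/μ) = 2π√(7891³/398600) = 6976.0 s = 116.27 min.
Orbits per sidereal day = 86166 / 6976.0 = 12.352.

12.35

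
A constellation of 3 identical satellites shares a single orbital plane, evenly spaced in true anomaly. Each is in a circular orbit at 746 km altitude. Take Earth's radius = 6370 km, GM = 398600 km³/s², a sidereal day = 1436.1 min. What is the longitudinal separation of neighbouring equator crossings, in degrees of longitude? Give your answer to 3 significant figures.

8.32°

Semi-major axis a = 6370 + 746 = 7116 km. Period T = 2π√(a³/μ) = 2π√(7116³/398600) = 5974.0 s = 99.57 min.
Single-satellite node shift = (5974.0/86166) × 360° = 24.96°.
With 3 satellites evenly phased, successive equator crossings are 24.96/3 = 8.320° apart.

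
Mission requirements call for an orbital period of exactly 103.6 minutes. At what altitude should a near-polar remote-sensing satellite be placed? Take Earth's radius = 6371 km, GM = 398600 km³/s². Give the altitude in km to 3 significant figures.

936 km

T = 103.6 min = 6216.0 s.
From T = 2π√(a³/μ): a = (μ T²/4π²)^(1/3) = (398600 × 6216.0² / 4π²)^(1/3) = 7307 km.
Altitude h = a − R = 7307 − 6371 = 936 km.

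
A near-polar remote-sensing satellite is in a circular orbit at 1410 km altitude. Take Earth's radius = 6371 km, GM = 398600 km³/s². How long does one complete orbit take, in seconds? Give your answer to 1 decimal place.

6830.7 seconds

Semi-major axis a = 6371 + 1410 = 7781 km. Period T = 2π√(a³/μ) = 2π√(7781³/398600) = 6830.7 s = 113.84 min.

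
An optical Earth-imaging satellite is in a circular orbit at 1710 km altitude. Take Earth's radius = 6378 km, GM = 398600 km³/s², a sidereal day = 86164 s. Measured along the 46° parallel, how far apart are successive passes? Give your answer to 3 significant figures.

Semi-major axis a = 6378 + 1710 = 8088 km. Period T = 2π√(a³/μ) = 2π√(8088³/398600) = 7238.9 s = 120.65 min.
Node shift per orbit = (7238.9/86164) × 360° = 30.24°.
Equatorial spacing = 30.24 × 111.3 km/° = 3367 km.
At 46° latitude, spacing = 3367 × cos(46°) = 2339 km.

2340 km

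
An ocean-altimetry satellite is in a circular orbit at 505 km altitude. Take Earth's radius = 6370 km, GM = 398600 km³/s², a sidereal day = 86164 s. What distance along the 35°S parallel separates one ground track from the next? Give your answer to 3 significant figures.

Semi-major axis a = 6370 + 505 = 6875 km. Period T = 2π√(a³/μ) = 2π√(6875³/398600) = 5673.1 s = 94.55 min.
Node shift per orbit = (5673.1/86164) × 360° = 23.70°.
Equatorial spacing = 23.70 × 111.2 km/° = 2635 km.
At 35° latitude, spacing = 2635 × cos(35°) = 2159 km.

2160 km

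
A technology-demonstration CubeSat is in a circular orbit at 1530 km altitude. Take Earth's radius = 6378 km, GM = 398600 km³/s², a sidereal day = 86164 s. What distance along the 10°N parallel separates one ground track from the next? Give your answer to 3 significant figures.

3210 km

Semi-major axis a = 6378 + 1530 = 7908 km. Period T = 2π√(a³/μ) = 2π√(7908³/398600) = 6998.6 s = 116.64 min.
Node shift per orbit = (6998.6/86164) × 360° = 29.24°.
Equatorial spacing = 29.24 × 111.3 km/° = 3255 km.
At 10° latitude, spacing = 3255 × cos(10°) = 3206 km.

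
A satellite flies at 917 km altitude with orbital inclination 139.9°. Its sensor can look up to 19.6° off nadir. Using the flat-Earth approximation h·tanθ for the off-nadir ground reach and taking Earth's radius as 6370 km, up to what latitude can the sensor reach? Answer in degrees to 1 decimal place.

43.0°

Retrograde orbit: the ground track reaches ±(180° − i) = ±(180 − 139.9) = ±40.1°.
Sensor half-swath on the ground ≈ 917·tan(19.6°) = 327 km = 2.94° of latitude.
Maximum observable latitude ≈ 40.1 + 2.94 = 43.0°.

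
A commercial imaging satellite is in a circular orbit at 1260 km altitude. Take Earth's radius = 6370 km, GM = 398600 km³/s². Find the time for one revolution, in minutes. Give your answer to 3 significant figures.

111 min

Semi-major axis a = 6370 + 1260 = 7630 km. Period T = 2π√(a³/μ) = 2π√(7630³/398600) = 6632.8 s = 110.55 min.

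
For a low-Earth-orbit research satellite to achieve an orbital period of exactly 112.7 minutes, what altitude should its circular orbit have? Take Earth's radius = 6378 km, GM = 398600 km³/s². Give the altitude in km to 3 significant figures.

T = 112.7 min = 6762.0 s.
From T = 2π√(a³/μ): a = (μ T²/4π²)^(1/3) = (398600 × 6762.0² / 4π²)^(1/3) = 7729 km.
Altitude h = a − R = 7729 − 6378 = 1351 km.

1350 km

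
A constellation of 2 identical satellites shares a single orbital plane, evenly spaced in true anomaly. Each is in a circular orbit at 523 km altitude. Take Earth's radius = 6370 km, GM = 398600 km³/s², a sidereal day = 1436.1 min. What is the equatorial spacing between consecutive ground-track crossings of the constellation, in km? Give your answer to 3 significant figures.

1320 km

Semi-major axis a = 6370 + 523 = 6893 km. Period T = 2π√(a³/μ) = 2π√(6893³/398600) = 5695.4 s = 94.92 min.
Single-satellite node shift = (5695.4/86166) × 360° = 23.80°.
With 2 satellites evenly phased, successive equator crossings are 23.80/2 = 11.898° apart.
That is 11.898 × 111.2 = 1323 km at the equator.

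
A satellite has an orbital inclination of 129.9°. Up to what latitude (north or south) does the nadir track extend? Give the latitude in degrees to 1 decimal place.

50.1°

Retrograde orbit: the ground track reaches ±(180° − i) = ±(180 − 129.9) = ±50.1°.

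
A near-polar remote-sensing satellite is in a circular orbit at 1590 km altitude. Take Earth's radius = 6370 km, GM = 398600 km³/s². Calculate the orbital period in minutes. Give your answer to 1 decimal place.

117.8 min

Semi-major axis a = 6370 + 1590 = 7960 km. Period T = 2π√(a³/μ) = 2π√(7960³/398600) = 7067.7 s = 117.80 min.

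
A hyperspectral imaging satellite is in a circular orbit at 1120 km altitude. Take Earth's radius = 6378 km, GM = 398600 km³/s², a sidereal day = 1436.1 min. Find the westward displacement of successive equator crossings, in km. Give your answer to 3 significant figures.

Semi-major axis a = 6378 + 1120 = 7498 km. Period T = 2π√(a³/μ) = 2π√(7498³/398600) = 6461.4 s = 107.69 min.
During one orbit Earth rotates (6461.4 / 86166) × 360° = 27.00°.
At the equator that is 27.00° × (2π·6378/360) km/° = 27.00 × 111.3 = 3005 km.

3010 km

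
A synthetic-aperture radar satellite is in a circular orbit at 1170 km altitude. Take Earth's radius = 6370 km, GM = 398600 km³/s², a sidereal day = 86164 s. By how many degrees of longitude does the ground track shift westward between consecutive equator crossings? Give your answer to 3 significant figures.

Semi-major axis a = 6370 + 1170 = 7540 km. Period T = 2π√(a³/μ) = 2π√(7540³/398600) = 6515.8 s = 108.60 min.
During one orbit Earth rotates (6515.8 / 86164) × 360° = 27.22°.

27.2°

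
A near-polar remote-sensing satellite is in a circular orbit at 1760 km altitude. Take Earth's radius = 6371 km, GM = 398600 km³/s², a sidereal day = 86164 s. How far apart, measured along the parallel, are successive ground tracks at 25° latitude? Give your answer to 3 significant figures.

3070 km

Semi-major axis a = 6371 + 1760 = 8131 km. Period T = 2π√(a³/μ) = 2π√(8131³/398600) = 7296.7 s = 121.61 min.
Node shift per orbit = (7296.7/86164) × 360° = 30.49°.
Equatorial spacing = 30.49 × 111.2 km/° = 3390 km.
At 25° latitude, spacing = 3390 × cos(25°) = 3072 km.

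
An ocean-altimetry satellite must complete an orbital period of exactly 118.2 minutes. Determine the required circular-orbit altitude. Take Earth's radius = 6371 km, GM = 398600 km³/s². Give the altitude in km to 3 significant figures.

T = 118.2 min = 7092.0 s.
From T = 2π√(a³/μ): a = (μ T²/4π²)^(1/3) = (398600 × 7092.0² / 4π²)^(1/3) = 7978 km.
Altitude h = a − R = 7978 − 6371 = 1607 km.

1610 km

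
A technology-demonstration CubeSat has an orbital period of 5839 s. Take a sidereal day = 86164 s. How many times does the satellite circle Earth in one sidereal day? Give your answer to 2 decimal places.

14.76

Orbits per sidereal day = 86164 / 5839.0 = 14.757.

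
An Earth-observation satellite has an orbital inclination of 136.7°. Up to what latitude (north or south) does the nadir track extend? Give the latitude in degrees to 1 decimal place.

43.3°

Retrograde orbit: the ground track reaches ±(180° − i) = ±(180 − 136.7) = ±43.3°.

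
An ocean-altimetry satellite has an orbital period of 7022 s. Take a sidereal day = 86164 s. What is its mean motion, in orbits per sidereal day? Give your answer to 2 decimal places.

12.27

Orbits per sidereal day = 86164 / 7022.0 = 12.271.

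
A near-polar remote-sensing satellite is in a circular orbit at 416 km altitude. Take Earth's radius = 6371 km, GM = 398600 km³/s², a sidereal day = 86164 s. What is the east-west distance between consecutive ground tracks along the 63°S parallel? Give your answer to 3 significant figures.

1170 km

Semi-major axis a = 6371 + 416 = 6787 km. Period T = 2π√(a³/μ) = 2π√(6787³/398600) = 5564.5 s = 92.74 min.
Node shift per orbit = (5564.5/86164) × 360° = 23.25°.
Equatorial spacing = 23.25 × 111.2 km/° = 2585 km.
At 63° latitude, spacing = 2585 × cos(63°) = 1174 km.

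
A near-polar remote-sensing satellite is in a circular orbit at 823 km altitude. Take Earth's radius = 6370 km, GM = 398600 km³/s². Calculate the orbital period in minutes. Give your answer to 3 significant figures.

101 min

Semi-major axis a = 6370 + 823 = 7193 km. Period T = 2π√(a³/μ) = 2π√(7193³/398600) = 6071.2 s = 101.19 min.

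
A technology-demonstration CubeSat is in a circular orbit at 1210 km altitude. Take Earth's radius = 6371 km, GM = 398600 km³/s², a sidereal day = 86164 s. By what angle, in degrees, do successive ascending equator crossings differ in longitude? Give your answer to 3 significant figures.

27.4°

Semi-major axis a = 6371 + 1210 = 7581 km. Period T = 2π√(a³/μ) = 2π√(7581³/398600) = 6569.0 s = 109.48 min.
During one orbit Earth rotates (6569.0 / 86164) × 360° = 27.45°.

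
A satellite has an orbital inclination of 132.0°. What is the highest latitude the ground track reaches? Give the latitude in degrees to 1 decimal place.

48.0°

Retrograde orbit: the ground track reaches ±(180° − i) = ±(180 − 132.0) = ±48.0°.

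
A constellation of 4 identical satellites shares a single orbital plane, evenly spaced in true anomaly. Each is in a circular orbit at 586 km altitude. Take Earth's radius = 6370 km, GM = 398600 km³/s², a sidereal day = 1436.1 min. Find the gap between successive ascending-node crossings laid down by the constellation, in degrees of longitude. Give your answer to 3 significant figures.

6.03°

Semi-major axis a = 6370 + 586 = 6956 km. Period T = 2π√(a³/μ) = 2π√(6956³/398600) = 5773.7 s = 96.23 min.
Single-satellite node shift = (5773.7/86166) × 360° = 24.12°.
With 4 satellites evenly phased, successive equator crossings are 24.12/4 = 6.031° apart.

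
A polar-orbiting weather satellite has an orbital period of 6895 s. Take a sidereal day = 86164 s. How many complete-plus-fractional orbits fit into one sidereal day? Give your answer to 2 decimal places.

12.50

Orbits per sidereal day = 86164 / 6895.0 = 12.497.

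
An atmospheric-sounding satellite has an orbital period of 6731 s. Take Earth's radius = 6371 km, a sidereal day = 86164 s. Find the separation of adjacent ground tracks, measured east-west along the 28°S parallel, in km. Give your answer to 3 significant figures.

Node shift per orbit = (6731.0/86164) × 360° = 28.12°.
Equatorial spacing = 28.12 × 111.2 km/° = 3127 km.
At 28° latitude, spacing = 3127 × cos(28°) = 2761 km.

2760 km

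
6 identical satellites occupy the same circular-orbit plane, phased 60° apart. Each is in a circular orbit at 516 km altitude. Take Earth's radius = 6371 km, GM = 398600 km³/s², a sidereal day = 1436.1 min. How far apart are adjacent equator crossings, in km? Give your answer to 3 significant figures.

Semi-major axis a = 6371 + 516 = 6887 km. Period T = 2π√(a³/μ) = 2π√(6887³/398600) = 5688.0 s = 94.80 min.
Single-satellite node shift = (5688.0/86166) × 360° = 23.76°.
With 6 satellites evenly phased, successive equator crossings are 23.76/6 = 3.961° apart.
That is 3.961 × 111.2 = 440 km at the equator.

440 km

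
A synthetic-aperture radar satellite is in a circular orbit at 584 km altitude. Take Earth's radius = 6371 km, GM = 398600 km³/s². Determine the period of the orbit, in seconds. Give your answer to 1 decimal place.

5772.4 seconds

Semi-major axis a = 6371 + 584 = 6955 km. Period T = 2π√(a³/μ) = 2π√(6955³/398600) = 5772.4 s = 96.21 min.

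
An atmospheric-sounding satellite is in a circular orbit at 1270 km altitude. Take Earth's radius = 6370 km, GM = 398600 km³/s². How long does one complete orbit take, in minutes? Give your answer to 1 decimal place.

Semi-major axis a = 6370 + 1270 = 7640 km. Period T = 2π√(a³/μ) = 2π√(7640³/398600) = 6645.9 s = 110.76 min.

110.8 min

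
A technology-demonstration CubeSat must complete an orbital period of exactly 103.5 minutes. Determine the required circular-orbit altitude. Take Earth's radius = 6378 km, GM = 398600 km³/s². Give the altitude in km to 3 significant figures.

T = 103.5 min = 6210.0 s.
From T = 2π√(a³/μ): a = (μ T²/4π²)^(1/3) = (398600 × 6210.0² / 4π²)^(1/3) = 7302 km.
Altitude h = a − R = 7302 − 6378 = 924 km.

924 km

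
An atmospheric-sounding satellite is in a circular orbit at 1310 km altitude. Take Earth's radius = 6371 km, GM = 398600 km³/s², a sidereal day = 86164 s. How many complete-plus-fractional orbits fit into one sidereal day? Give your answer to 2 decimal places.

12.86

Semi-major axis a = 6371 + 1310 = 7681 km. Period T = 2π√(a³/μ) = 2π√(7681³/398600) = 6699.4 s = 111.66 min.
Orbits per sidereal day = 86164 / 6699.4 = 12.861.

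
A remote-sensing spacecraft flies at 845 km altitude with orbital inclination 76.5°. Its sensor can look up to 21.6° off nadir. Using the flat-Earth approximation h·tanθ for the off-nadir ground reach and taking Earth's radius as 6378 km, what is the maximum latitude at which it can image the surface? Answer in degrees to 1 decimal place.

For a prograde orbit the ground track reaches latitude ±i = ±76.5°.
Sensor half-swath on the ground ≈ 845·tan(21.6°) = 335 km = 3.01° of latitude.
Maximum observable latitude ≈ 76.5 + 3.01 = 79.5°.

79.5°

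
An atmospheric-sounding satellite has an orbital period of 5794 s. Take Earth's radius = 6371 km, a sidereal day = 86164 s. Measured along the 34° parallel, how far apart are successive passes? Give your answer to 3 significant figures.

Node shift per orbit = (5794.0/86164) × 360° = 24.21°.
Equatorial spacing = 24.21 × 111.2 km/° = 2692 km.
At 34° latitude, spacing = 2692 × cos(34°) = 2232 km.

2230 km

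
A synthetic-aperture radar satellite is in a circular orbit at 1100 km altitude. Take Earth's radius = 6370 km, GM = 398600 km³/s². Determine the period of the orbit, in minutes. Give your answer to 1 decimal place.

Semi-major axis a = 6370 + 1100 = 7470 km. Period T = 2π√(a³/μ) = 2π√(7470³/398600) = 6425.3 s = 107.09 min.

107.1 min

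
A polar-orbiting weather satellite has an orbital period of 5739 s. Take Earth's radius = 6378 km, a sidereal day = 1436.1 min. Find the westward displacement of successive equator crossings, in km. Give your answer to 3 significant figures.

2670 km

During one orbit Earth rotates (5739.0 / 86166) × 360° = 23.98°.
At the equator that is 23.98° × (2π·6378/360) km/° = 23.98 × 111.3 = 2669 km.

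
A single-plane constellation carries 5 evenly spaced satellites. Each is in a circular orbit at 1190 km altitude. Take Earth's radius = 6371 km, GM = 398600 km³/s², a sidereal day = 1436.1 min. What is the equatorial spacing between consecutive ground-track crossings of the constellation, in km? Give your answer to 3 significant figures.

Semi-major axis a = 6371 + 1190 = 7561 km. Period T = 2π√(a³/μ) = 2π√(7561³/398600) = 6543.0 s = 109.05 min.
Single-satellite node shift = (6543.0/86166) × 360° = 27.34°.
With 5 satellites evenly phased, successive equator crossings are 27.34/5 = 5.467° apart.
That is 5.467 × 111.2 = 608 km at the equator.

608 km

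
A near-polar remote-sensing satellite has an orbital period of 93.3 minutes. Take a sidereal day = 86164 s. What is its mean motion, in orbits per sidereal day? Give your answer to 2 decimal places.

15.39

T = 93.3 min = 5598.0 s.
Orbits per sidereal day = 86164 / 5598.0 = 15.392.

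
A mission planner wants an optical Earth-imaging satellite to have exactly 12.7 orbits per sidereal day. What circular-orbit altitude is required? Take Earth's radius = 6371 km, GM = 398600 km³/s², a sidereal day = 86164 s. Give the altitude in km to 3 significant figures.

1370 km

Required period T = 86164 / 12.7 = 6784.6 s.
From T = 2π√(a³/μ): a = (μ T²/4π²)^(1/3) = (398600 × 6784.6² / 4π²)^(1/3) = 7746 km.
Altitude h = a − R = 7746 − 6371 = 1375 km.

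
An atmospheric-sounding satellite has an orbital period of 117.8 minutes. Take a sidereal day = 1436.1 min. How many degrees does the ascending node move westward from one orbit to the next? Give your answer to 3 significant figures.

29.5°

T = 117.8 min = 7068.0 s.
During one orbit Earth rotates (7068.0 / 86166) × 360° = 29.53°.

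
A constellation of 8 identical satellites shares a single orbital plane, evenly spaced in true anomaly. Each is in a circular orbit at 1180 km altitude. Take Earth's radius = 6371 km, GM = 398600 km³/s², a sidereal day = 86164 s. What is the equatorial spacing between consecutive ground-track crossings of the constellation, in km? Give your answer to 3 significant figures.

379 km

Semi-major axis a = 6371 + 1180 = 7551 km. Period T = 2π√(a³/μ) = 2π√(7551³/398600) = 6530.1 s = 108.83 min.
Single-satellite node shift = (6530.1/86164) × 360° = 27.28°.
With 8 satellites evenly phased, successive equator crossings are 27.28/8 = 3.410° apart.
That is 3.410 × 111.2 = 379 km at the equator.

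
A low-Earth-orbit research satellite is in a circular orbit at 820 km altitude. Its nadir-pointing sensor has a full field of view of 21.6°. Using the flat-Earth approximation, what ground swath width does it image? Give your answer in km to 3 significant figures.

313 km

Half-angle = 21.6°/2 = 10.8°.
Swath width ≈ 2h·tan(θ/2) = 2 × 820 × tan(10.8°) = 312.8 km.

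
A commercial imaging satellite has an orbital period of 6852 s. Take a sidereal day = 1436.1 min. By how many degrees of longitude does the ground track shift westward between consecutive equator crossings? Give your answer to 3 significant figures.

During one orbit Earth rotates (6852.0 / 86166) × 360° = 28.63°.

28.6°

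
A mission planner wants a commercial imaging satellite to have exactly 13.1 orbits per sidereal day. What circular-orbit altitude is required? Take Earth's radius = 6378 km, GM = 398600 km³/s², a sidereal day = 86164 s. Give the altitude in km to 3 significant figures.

Required period T = 86164 / 13.1 = 6577.4 s.
From T = 2π√(a³/μ): a = (μ T²/4π²)^(1/3) = (398600 × 6577.4² / 4π²)^(1/3) = 7587 km.
Altitude h = a − R = 7587 − 6378 = 1209 km.

1210 km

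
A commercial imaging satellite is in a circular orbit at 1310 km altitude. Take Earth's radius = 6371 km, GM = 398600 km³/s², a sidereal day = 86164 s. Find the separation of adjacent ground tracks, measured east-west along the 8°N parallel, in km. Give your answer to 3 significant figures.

Semi-major axis a = 6371 + 1310 = 7681 km. Period T = 2π√(a³/μ) = 2π√(7681³/398600) = 6699.4 s = 111.66 min.
Node shift per orbit = (6699.4/86164) × 360° = 27.99°.
Equatorial spacing = 27.99 × 111.2 km/° = 3112 km.
At 8° latitude, spacing = 3112 × cos(8°) = 3082 km.

3080 km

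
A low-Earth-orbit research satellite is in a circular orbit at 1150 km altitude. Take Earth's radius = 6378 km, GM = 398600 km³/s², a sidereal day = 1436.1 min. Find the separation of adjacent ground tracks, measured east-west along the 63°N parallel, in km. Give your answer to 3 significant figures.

Semi-major axis a = 6378 + 1150 = 7528 km. Period T = 2π√(a³/μ) = 2π√(7528³/398600) = 6500.3 s = 108.34 min.
Node shift per orbit = (6500.3/86166) × 360° = 27.16°.
Equatorial spacing = 27.16 × 111.3 km/° = 3023 km.
At 63° latitude, spacing = 3023 × cos(63°) = 1372 km.

1370 km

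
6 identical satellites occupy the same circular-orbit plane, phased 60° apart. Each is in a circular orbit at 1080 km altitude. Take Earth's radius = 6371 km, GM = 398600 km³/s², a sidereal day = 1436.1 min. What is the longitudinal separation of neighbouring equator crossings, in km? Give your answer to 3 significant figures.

496 km

Semi-major axis a = 6371 + 1080 = 7451 km. Period T = 2π√(a³/μ) = 2π√(7451³/398600) = 6400.8 s = 106.68 min.
Single-satellite node shift = (6400.8/86166) × 360° = 26.74°.
With 6 satellites evenly phased, successive equator crossings are 26.74/6 = 4.457° apart.
That is 4.457 × 111.2 = 496 km at the equator.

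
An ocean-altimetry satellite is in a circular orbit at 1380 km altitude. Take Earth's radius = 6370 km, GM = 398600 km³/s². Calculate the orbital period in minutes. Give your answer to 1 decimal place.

113.2 min

Semi-major axis a = 6370 + 1380 = 7750 km. Period T = 2π√(a³/μ) = 2π√(7750³/398600) = 6789.9 s = 113.17 min.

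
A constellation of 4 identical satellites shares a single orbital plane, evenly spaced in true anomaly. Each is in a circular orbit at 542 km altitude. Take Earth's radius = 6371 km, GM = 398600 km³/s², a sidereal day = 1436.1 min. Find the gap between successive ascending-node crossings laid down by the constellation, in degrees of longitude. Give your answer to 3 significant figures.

5.97°

Semi-major axis a = 6371 + 542 = 6913 km. Period T = 2π√(a³/μ) = 2π√(6913³/398600) = 5720.2 s = 95.34 min.
Single-satellite node shift = (5720.2/86166) × 360° = 23.90°.
With 4 satellites evenly phased, successive equator crossings are 23.90/4 = 5.975° apart.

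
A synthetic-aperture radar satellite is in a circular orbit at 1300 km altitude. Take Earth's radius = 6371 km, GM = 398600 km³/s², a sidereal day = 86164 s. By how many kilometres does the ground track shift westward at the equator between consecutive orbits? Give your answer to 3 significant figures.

Semi-major axis a = 6371 + 1300 = 7671 km. Period T = 2π√(a³/μ) = 2π√(7671³/398600) = 6686.4 s = 111.44 min.
During one orbit Earth rotates (6686.4 / 86164) × 360° = 27.94°.
At the equator that is 27.94° × (2π·6371/360) km/° = 27.94 × 111.2 = 3106 km.

3110 km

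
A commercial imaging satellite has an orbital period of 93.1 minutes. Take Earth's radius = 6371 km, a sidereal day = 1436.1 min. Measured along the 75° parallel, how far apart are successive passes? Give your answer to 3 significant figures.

672 km

T = 93.1 min = 5586.0 s.
Node shift per orbit = (5586.0/86166) × 360° = 23.34°.
Equatorial spacing = 23.34 × 111.2 km/° = 2595 km.
At 75° latitude, spacing = 2595 × cos(75°) = 672 km.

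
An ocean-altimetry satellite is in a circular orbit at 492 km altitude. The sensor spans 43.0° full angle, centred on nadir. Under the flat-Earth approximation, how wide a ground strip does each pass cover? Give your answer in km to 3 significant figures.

388 km

Half-angle = 43.0°/2 = 21.5°.
Swath width ≈ 2h·tan(θ/2) = 2 × 492 × tan(21.5°) = 387.6 km.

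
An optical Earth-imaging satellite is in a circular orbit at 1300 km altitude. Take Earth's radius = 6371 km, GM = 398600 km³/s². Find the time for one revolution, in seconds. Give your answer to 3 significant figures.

Semi-major axis a = 6371 + 1300 = 7671 km. Period T = 2π√(a³/μ) = 2π√(7671³/398600) = 6686.4 s = 111.44 min.

6690 seconds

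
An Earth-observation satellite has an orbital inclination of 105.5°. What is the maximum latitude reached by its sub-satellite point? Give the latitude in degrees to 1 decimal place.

74.5°

Retrograde orbit: the ground track reaches ±(180° − i) = ±(180 − 105.5) = ±74.5°.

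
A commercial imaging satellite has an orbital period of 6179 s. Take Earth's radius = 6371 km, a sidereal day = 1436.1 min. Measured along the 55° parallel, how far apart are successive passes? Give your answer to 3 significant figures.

1650 km

Node shift per orbit = (6179.0/86166) × 360° = 25.82°.
Equatorial spacing = 25.82 × 111.2 km/° = 2871 km.
At 55° latitude, spacing = 2871 × cos(55°) = 1646 km.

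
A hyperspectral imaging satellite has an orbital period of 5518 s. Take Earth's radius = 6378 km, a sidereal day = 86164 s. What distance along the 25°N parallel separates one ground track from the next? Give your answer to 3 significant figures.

2330 km

Node shift per orbit = (5518.0/86164) × 360° = 23.05°.
Equatorial spacing = 23.05 × 111.3 km/° = 2566 km.
At 25° latitude, spacing = 2566 × cos(25°) = 2326 km.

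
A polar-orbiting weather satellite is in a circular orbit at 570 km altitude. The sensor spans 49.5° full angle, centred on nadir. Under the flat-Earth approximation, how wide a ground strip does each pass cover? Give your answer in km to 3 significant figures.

Half-angle = 49.5°/2 = 24.75°.
Swath width ≈ 2h·tan(θ/2) = 2 × 570 × tan(24.75°) = 525.5 km.

526 km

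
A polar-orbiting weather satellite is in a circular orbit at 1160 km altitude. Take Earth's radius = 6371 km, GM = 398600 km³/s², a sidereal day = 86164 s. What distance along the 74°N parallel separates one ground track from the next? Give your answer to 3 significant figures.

833 km

Semi-major axis a = 6371 + 1160 = 7531 km. Period T = 2π√(a³/μ) = 2π√(7531³/398600) = 6504.1 s = 108.40 min.
Node shift per orbit = (6504.1/86164) × 360° = 27.17°.
Equatorial spacing = 27.17 × 111.2 km/° = 3022 km.
At 74° latitude, spacing = 3022 × cos(74°) = 833 km.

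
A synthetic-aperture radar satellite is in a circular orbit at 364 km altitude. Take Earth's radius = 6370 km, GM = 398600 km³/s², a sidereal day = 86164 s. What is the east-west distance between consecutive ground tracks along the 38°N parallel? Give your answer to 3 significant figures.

2010 km

Semi-major axis a = 6370 + 364 = 6734 km. Period T = 2π√(a³/μ) = 2π√(6734³/398600) = 5499.5 s = 91.66 min.
Node shift per orbit = (5499.5/86164) × 360° = 22.98°.
Equatorial spacing = 22.98 × 111.2 km/° = 2555 km.
At 38° latitude, spacing = 2555 × cos(38°) = 2013 km.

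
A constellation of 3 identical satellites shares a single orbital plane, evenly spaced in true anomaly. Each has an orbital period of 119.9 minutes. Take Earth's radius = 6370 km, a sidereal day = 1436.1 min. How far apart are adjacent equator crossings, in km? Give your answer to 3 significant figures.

T = 119.9 min = 7194.0 s.
Single-satellite node shift = (7194.0/86166) × 360° = 30.06°.
With 3 satellites evenly phased, successive equator crossings are 30.06/3 = 10.019° apart.
That is 10.019 × 111.2 = 1114 km at the equator.

1110 km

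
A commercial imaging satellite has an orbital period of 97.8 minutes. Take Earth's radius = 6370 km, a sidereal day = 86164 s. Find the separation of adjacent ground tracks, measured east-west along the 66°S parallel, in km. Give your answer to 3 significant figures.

1110 km

T = 97.8 min = 5868.0 s.
Node shift per orbit = (5868.0/86164) × 360° = 24.52°.
Equatorial spacing = 24.52 × 111.2 km/° = 2726 km.
At 66° latitude, spacing = 2726 × cos(66°) = 1109 km.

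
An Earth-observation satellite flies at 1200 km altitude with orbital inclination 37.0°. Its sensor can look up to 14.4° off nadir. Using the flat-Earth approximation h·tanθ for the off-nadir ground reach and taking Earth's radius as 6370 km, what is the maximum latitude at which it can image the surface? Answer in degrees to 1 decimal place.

39.8°

For a prograde orbit the ground track reaches latitude ±i = ±37.0°.
Sensor half-swath on the ground ≈ 1200·tan(14.4°) = 308 km = 2.77° of latitude.
Maximum observable latitude ≈ 37.0 + 2.77 = 39.8°.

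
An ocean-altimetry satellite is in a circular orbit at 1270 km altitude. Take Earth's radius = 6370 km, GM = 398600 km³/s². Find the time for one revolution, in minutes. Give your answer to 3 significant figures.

Semi-major axis a = 6370 + 1270 = 7640 km. Period T = 2π√(a³/μ) = 2π√(7640³/398600) = 6645.9 s = 110.76 min.

111 min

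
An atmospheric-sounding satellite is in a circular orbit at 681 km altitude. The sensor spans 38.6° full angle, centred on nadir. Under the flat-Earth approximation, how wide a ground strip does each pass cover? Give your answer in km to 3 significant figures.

Half-angle = 38.6°/2 = 19.3°.
Swath width ≈ 2h·tan(θ/2) = 2 × 681 × tan(19.3°) = 477.0 km.

477 km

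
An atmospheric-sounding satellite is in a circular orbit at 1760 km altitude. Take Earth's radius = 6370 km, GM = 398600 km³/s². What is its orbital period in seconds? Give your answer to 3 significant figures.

Semi-major axis a = 6370 + 1760 = 8130 km. Period T = 2π√(a³/μ) = 2π√(8130³/398600) = 7295.4 s = 121.59 min.

7300 seconds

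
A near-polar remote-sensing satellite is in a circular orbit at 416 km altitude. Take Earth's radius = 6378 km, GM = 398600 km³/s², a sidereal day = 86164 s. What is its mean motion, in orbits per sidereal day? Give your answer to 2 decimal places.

15.46

Semi-major axis a = 6378 + 416 = 6794 km. Period T = 2π√(a³/μ) = 2π√(6794³/398600) = 5573.1 s = 92.89 min.
Orbits per sidereal day = 86164 / 5573.1 = 15.461.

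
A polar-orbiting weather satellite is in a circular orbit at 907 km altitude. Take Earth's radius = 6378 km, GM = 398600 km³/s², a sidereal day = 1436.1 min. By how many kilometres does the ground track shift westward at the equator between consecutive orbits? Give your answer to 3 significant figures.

2880 km

Semi-major axis a = 6378 + 907 = 7285 km. Period T = 2π√(a³/μ) = 2π√(7285³/398600) = 6188.1 s = 103.13 min.
During one orbit Earth rotates (6188.1 / 86166) × 360° = 25.85°.
At the equator that is 25.85° × (2π·6378/360) km/° = 25.85 × 111.3 = 2878 km.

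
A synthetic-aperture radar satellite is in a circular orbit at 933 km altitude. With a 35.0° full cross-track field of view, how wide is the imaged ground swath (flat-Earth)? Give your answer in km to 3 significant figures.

Half-angle = 35.0°/2 = 17.5°.
Swath width ≈ 2h·tan(θ/2) = 2 × 933 × tan(17.5°) = 588.3 km.

588 km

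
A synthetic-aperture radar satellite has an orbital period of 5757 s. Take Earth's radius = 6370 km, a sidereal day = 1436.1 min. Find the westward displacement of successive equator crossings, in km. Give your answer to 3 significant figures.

During one orbit Earth rotates (5757.0 / 86166) × 360° = 24.05°.
At the equator that is 24.05° × (2π·6370/360) km/° = 24.05 × 111.2 = 2674 km.

2670 km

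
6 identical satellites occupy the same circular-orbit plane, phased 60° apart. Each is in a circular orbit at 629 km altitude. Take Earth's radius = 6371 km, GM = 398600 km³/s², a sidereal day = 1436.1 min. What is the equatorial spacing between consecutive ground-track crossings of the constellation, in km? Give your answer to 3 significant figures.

Semi-major axis a = 6371 + 629 = 7000 km. Period T = 2π√(a³/μ) = 2π√(7000³/398600) = 5828.5 s = 97.14 min.
Single-satellite node shift = (5828.5/86166) × 360° = 24.35°.
With 6 satellites evenly phased, successive equator crossings are 24.35/6 = 4.059° apart.
That is 4.059 × 111.2 = 451 km at the equator.

451 km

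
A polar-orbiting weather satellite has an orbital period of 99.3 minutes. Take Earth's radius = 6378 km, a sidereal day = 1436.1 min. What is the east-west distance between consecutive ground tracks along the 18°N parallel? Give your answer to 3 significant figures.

T = 99.3 min = 5958.0 s.
Node shift per orbit = (5958.0/86166) × 360° = 24.89°.
Equatorial spacing = 24.89 × 111.3 km/° = 2771 km.
At 18° latitude, spacing = 2771 × cos(18°) = 2635 km.

2640 km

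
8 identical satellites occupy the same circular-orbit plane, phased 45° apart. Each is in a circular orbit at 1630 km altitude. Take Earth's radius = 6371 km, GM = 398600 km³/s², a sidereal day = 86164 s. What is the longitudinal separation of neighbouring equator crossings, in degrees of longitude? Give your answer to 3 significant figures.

Semi-major axis a = 6371 + 1630 = 8001 km. Period T = 2π√(a³/μ) = 2π√(8001³/398600) = 7122.4 s = 118.71 min.
Single-satellite node shift = (7122.4/86164) × 360° = 29.76°.
With 8 satellites evenly phased, successive equator crossings are 29.76/8 = 3.720° apart.

3.72°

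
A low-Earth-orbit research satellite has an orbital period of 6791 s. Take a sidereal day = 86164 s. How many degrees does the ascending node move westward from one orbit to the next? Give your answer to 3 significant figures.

During one orbit Earth rotates (6791.0 / 86164) × 360° = 28.37°.

28.4°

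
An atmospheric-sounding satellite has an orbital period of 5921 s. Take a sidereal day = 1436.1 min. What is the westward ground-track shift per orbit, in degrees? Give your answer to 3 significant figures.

During one orbit Earth rotates (5921.0 / 86166) × 360° = 24.74°.

24.7°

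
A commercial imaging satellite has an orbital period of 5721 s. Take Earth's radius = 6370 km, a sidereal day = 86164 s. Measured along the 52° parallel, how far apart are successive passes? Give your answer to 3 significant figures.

Node shift per orbit = (5721.0/86164) × 360° = 23.90°.
Equatorial spacing = 23.90 × 111.2 km/° = 2657 km.
At 52° latitude, spacing = 2657 × cos(52°) = 1636 km.

1640 km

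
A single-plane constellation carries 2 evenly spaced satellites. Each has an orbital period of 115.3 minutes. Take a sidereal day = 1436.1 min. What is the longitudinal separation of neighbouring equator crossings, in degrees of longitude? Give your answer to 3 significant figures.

T = 115.3 min = 6918.0 s.
Single-satellite node shift = (6918.0/86166) × 360° = 28.90°.
With 2 satellites evenly phased, successive equator crossings are 28.90/2 = 14.452° apart.

14.5°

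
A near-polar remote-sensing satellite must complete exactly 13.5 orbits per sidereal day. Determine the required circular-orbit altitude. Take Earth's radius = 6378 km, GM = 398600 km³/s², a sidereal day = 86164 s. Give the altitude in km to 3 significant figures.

1060 km

Required period T = 86164 / 13.5 = 6382.5 s.
From T = 2π√(a³/μ): a = (μ T²/4π²)^(1/3) = (398600 × 6382.5² / 4π²)^(1/3) = 7437 km.
Altitude h = a − R = 7437 − 6378 = 1059 km.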